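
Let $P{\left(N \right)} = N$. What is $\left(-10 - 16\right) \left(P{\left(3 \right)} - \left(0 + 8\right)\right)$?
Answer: $130$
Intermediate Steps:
$\left(-10 - 16\right) \left(P{\left(3 \right)} - \left(0 + 8\right)\right) = \left(-10 - 16\right) \left(3 - \left(0 + 8\right)\right) = - 26 \left(3 - 8\right) = \left(-26\right) \left(-5\right) = 130$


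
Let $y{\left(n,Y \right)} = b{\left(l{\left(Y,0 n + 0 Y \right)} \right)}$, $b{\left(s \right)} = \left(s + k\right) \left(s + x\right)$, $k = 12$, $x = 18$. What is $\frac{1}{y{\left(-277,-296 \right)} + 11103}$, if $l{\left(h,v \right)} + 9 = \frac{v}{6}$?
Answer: $\frac{1}{11130} \approx 8.9847 \cdot 10^{-5}$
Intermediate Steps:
$l{\left(h,v \right)} = -9 + \frac{v}{6}$
$b{\left(s \right)} = \left(12 + s\right) \left(18 + s\right)$ ($b{\left(s \right)} = \left(s + 12\right) \left(s + 18\right) = \left(12 + s\right) \left(18 + s\right)$)
$y{\left(n,Y \right)} = 27$ ($y{\left(n,Y \right)} = 216 + \left(-9 + \frac{0 n + 0 Y}{6}\right)^{2} + 30 \left(-9 + \frac{0 n + 0 Y}{6}\right) = 216 + \left(-9 + \frac{0 + 0}{6}\right)^{2} + 30 \left(-9 + \frac{0 + 0}{6}\right) = 216 + \left(-9 + \frac{1}{6} \cdot 0\right)^{2} + 30 \left(-9 + \frac{1}{6} \cdot 0\right) = 216 + \left(-9 + 0\right)^{2} + 30 \left(-9 + 0\right) = 216 + \left(-9\right)^{2} + 30 \left(-9\right) = 216 + 81 - 270 = 27$)
$\frac{1}{y{\left(-277,-296 \right)} + 11103} = \frac{1}{27 + 11103} = \frac{1}{11130}$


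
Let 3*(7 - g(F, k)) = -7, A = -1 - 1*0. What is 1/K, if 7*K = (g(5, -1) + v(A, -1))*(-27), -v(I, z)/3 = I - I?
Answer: -1/36 ≈ -0.027778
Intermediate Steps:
A = -1 (A = -1 + 0 = -1)
v(I, z) = 0 (v(I, z) = -3*(I - I) = -3*0 = 0)
g(F, k) = 28/3 (g(F, k) = 7 - ⅓*(-7) = 7 + 7/3 = 28/3)
K = -36 (K = ((28/3 + 0)*(-27))/7 = ((28/3)*(-27))/7 = (⅐)*(-252) = -36)
1/K = 1/(-36) = -1/36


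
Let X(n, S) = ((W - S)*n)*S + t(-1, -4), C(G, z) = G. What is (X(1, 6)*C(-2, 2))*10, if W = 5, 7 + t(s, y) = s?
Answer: 280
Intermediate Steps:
t(s, y) = -7 + s
X(n, S) = -8 + S*n*(5 - S) (X(n, S) = ((5 - S)*n)*S + (-7 - 1) = (n*(5 - S))*S - 8 = S*n*(5 - S) - 8 = -8 + S*n*(5 - S))
(X(1, 6)*C(-2, 2))*10 = ((-8 - 1*1*6**2 + 5*6*1)*(-2))*10 = ((-8 - 1*1*36 + 30)*(-2))*10 = ((-8 - 36 + 30)*(-2))*10 = -14*(-2)*10 = 28*10 = 280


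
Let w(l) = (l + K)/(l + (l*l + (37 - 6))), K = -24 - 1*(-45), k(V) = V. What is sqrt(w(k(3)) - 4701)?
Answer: I*sqrt(8691117)/43 ≈ 68.56*I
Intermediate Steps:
K = 21 (K = -24 + 45 = 21)
w(l) = (21 + l)/(31 + l + l**2) (w(l) = (l + 21)/(l + (l*l + (37 - 6))) = (21 + l)/(l + (l**2 + 31)) = (21 + l)/(l + (31 + l**2)) = (21 + l)/(31 + l + l**2))
sqrt(w(k(3)) - 4701) = sqrt((21 + 3)/(31 + 3 + 3**2) - 4701) = sqrt(24/(31 + 3 + 9) - 4701) = sqrt(24/43 - 4701) = sqrt(-202119/43) = I*sqrt(8691117)/43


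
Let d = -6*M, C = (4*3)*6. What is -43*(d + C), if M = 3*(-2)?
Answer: -4644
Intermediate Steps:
C = 72 (C = 12*6 = 72)
M = -6
d = 36 (d = -6*(-6) = 36)
-43*(d + C) = -43*(36 + 72) = -43*108 = -4644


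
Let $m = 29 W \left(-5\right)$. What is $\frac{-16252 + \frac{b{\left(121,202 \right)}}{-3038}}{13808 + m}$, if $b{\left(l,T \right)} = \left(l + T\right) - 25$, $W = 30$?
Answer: $- \frac{24686937}{14366702} \approx -1.7183$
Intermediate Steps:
$b{\left(l,T \right)} = -25 + T + l$ ($b{\left(l,T \right)} = \left(T + l\right) - 25 = -25 + T + l$)
$m = -4350$ ($m = 29 \cdot 30 \left(-5\right) = 870 \left(-5\right) = -4350$)
$\frac{-16252 + \frac{b{\left(121,202 \right)}}{-3038}}{13808 + m} = \frac{-16252 + \frac{-25 + 202 + 121}{-3038}}{13808 - 4350} = \frac{-16252 + 298 \left(- \frac{1}{3038}\right)}{9458} = \left(-16252 - \frac{149}{1519}\right) \frac{1}{9458} = \left(- \frac{24686937}{1519}\right) \frac{1}{9458} = - \frac{24686937}{14366702}$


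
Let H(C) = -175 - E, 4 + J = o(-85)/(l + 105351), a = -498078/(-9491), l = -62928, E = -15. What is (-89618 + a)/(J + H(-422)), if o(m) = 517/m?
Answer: 235792387782600/431750800559 ≈ 546.13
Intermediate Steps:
a = 498078/9491 (a = -498078*(-1/9491) = 498078/9491 ≈ 52.479)
J = -14424337/3605955 (J = -4 + (517/(-85))/(-62928 + 105351) = -4 + (517*(-1/85))/42423 = -4 - 517/85*1/42423 = -4 - 517/3605955 = -14424337/3605955 ≈ -4.0001)
H(C) = -160 (H(C) = -175 - 1*(-15) = -175 + 15 = -160)
(-89618 + a)/(J + H(-422)) = (-89618 + 498078/9491)/(-14424337/3605955 - 160) = -850066360/(9491*(-591377137/3605955)) = -850066360/9491*(-3605955/591377137) = 235792387782600/431750800559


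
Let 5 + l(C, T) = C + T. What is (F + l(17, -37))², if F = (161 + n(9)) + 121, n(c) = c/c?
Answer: 66564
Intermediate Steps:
l(C, T) = -5 + C + T (l(C, T) = -5 + (C + T) = -5 + C + T)
n(c) = 1
F = 283 (F = (161 + 1) + 121 = 162 + 121 = 283)
(F + l(17, -37))² = (283 + (-5 + 17 - 37))² = (283 - 25)² = 258² = 66564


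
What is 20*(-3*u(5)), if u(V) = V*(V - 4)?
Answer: -300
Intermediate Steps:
u(V) = V*(-4 + V)
20*(-3*u(5)) = 20*(-15*(-4 + 5)) = 20*(-15) = -300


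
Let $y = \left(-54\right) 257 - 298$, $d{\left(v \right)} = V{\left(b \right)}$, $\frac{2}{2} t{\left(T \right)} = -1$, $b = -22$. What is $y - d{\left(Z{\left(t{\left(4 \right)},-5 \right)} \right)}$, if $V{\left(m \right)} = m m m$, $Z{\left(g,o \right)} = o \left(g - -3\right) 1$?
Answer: $-3528$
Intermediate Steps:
$t{\left(T \right)} = -1$
$Z{\left(g,o \right)} = o \left(3 + g\right)$ ($Z{\left(g,o \right)} = o \left(g + 3\right) 1 = o \left(3 + g\right) 1 = o \left(3 + g\right)$)
$V{\left(m \right)} = m^{3}$ ($V{\left(m \right)} = m^{2} m = m^{3}$)
$d{\left(v \right)} = -10648$ ($d{\left(v \right)} = \left(-22\right)^{3} = -10648$)
$y = -14176$ ($y = -13878 - 298 = -14176$)
$y - d{\left(Z{\left(t{\left(4 \right)},-5 \right)} \right)} = -14176 - -10648 = -14176 + 10648 = -3528$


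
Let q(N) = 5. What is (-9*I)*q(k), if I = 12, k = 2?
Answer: -540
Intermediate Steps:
(-9*I)*q(k) = -9*12*5 = -108*5 = -540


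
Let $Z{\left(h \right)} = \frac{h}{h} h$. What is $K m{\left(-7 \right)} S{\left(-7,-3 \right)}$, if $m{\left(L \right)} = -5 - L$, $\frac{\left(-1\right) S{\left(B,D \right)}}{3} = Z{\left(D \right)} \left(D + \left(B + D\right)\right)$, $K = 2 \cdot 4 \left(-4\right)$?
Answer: $7488$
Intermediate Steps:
$Z{\left(h \right)} = h$ ($Z{\left(h \right)} = 1 h = h$)
$K = -32$ ($K = 8 \left(-4\right) = -32$)
$S{\left(B,D \right)} = - 3 D \left(B + 2 D\right)$ ($S{\left(B,D \right)} = - 3 D \left(D + \left(B + D\right)\right) = - 3 D \left(B + 2 D\right)$)
$K m{\left(-7 \right)} S{\left(-7,-3 \right)} = - 32 \left(-5 - -7\right) \left(\left(-3\right) \left(-3\right) \left(-7 + 2 \left(-3\right)\right)\right) = - 32 \left(-5 + 7\right) \left(\left(-3\right) \left(-3\right) \left(-7 - 6\right)\right) = \left(-32\right) 2 \left(\left(-3\right) \left(-3\right) \left(-13\right)\right) = \left(-64\right) \left(-117\right) = 7488$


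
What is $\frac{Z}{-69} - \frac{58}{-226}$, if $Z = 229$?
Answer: $- \frac{23876}{7797} \approx -3.0622$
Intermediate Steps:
$\frac{Z}{-69} - \frac{58}{-226} = \frac{229}{-69} - \frac{58}{-226} = 229 \left(- \frac{1}{69}\right) - - \frac{29}{113} = - \frac{229}{69} + \frac{29}{113} = - \frac{23876}{7797}$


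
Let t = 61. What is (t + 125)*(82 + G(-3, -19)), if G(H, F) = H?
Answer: 14694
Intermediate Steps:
(t + 125)*(82 + G(-3, -19)) = (61 + 125)*(82 - 3) = 186*79 = 14694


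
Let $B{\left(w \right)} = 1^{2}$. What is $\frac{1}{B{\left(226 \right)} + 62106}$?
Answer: $\frac{1}{62107} \approx 1.6101 \cdot 10^{-5}$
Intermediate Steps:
$B{\left(w \right)} = 1$
$\frac{1}{B{\left(226 \right)} + 62106} = \frac{1}{1 + 62106} = \frac{1}{62107}$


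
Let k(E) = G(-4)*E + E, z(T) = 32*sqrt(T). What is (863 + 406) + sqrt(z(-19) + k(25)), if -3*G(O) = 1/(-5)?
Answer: 1269 + 4*sqrt(15 + 18*I*sqrt(19))/3 ≈ 1278.2 + 7.5942*I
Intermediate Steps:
G(O) = 1/15 (G(O) = -1/3/(-5) = -1/3*(-1/5) = 1/15)
k(E) = 16*E/15 (k(E) = E/15 + E = 16*E/15)
(863 + 406) + sqrt(z(-19) + k(25)) = (863 + 406) + sqrt(32*sqrt(-19) + (16/15)*25) = 1269 + sqrt(32*(I*sqrt(19)) + 80/3) = 1269 + sqrt(32*I*sqrt(19) + 80/3) = 1269 + sqrt(80/3 + 32*I*sqrt(19))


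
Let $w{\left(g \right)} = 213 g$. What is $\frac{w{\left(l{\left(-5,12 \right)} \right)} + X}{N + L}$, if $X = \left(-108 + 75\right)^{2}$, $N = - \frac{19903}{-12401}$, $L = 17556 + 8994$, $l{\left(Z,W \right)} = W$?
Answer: $\frac{45201645}{329266453} \approx 0.13728$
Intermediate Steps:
$L = 26550$
$N = \frac{19903}{12401}$ ($N = \left(-19903\right) \left(- \frac{1}{12401}\right) = \frac{19903}{12401} \approx 1.605$)
$X = 1089$ ($X = \left(-33\right)^{2} = 1089$)
$\frac{w{\left(l{\left(-5,12 \right)} \right)} + X}{N + L} = \frac{213 \cdot 12 + 1089}{\frac{19903}{12401} + 26550} = \frac{2556 + 1089}{\frac{329266453}{12401}} = 3645 \cdot \frac{12401}{329266453} = \frac{45201645}{329266453}$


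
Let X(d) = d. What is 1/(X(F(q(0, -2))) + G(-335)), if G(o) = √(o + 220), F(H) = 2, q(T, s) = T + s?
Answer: 2/119 - I*√115/119 ≈ 0.016807 - 0.090116*I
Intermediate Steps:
G(o) = √(220 + o)
1/(X(F(q(0, -2))) + G(-335)) = 1/(2 + √(220 - 335)) = 1/(2 + √(-115)) = 1/(2 + I*√115)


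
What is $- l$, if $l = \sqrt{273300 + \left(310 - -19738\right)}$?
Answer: $- 2 \sqrt{73337} \approx -541.62$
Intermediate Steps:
$l = 2 \sqrt{73337}$ ($l = \sqrt{273300 + \left(310 + 19738\right)} = \sqrt{273300 + 20048} = \sqrt{293348} = 2 \sqrt{73337} \approx 541.62$)
$- l = - 2 \sqrt{73337}$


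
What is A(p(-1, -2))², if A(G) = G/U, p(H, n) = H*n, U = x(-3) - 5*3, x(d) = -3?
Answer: 1/81 ≈ 0.012346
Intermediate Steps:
U = -18 (U = -3 - 5*3 = -3 - 15 = -18)
A(G) = -G/18 (A(G) = G/(-18) = G*(-1/18) = -G/18)
A(p(-1, -2))² = (-(-1)*(-2)/18)² = (-1/18*2)² = (-⅑)² = 1/81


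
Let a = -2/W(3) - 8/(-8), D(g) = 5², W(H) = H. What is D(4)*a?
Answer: 25/3 ≈ 8.3333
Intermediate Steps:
D(g) = 25
a = ⅓ (a = -2/3 - 8/(-8) = -2*⅓ - 8*(-⅛) = -⅔ + 1 = ⅓ ≈ 0.33333)
D(4)*a = 25*(⅓) = 25/3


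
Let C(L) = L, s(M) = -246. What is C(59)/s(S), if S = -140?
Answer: -59/246 ≈ -0.23984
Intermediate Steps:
C(59)/s(S) = 59/(-246) = 59*(-1/246) = -59/246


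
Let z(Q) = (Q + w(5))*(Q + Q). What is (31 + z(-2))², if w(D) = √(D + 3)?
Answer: 1649 - 624*√2 ≈ 766.53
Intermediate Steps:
w(D) = √(3 + D)
z(Q) = 2*Q*(Q + 2*√2) (z(Q) = (Q + √(3 + 5))*(Q + Q) = (Q + √8)*(2*Q) = (Q + 2*√2)*(2*Q) = 2*Q*(Q + 2*√2))
(31 + z(-2))² = (31 + 2*(-2)*(-2 + 2*√2))² = (31 + (8 - 8*√2))² = (39 - 8*√2)²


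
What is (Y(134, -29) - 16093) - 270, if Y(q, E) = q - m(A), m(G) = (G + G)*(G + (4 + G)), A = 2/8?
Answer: -64925/4 ≈ -16231.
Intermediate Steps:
A = ¼ (A = 2*(⅛) = ¼ ≈ 0.25000)
m(G) = 2*G*(4 + 2*G) (m(G) = (2*G)*(4 + 2*G) = 2*G*(4 + 2*G))
Y(q, E) = -9/4 + q (Y(q, E) = q - 4*(2 + ¼)/4 = q - 4*9/(4*4) = q - 1*9/4 = q - 9/4 = -9/4 + q)
(Y(134, -29) - 16093) - 270 = ((-9/4 + 134) - 16093) - 270 = (527/4 - 16093) - 270 = -63845/4 - 270 = -64925/4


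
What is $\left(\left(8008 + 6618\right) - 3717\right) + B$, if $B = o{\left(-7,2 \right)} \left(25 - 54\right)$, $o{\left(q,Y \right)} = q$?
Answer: $11112$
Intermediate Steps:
$B = 203$ ($B = - 7 \left(25 - 54\right) = \left(-7\right) \left(-29\right) = 203$)
$\left(\left(8008 + 6618\right) - 3717\right) + B = \left(\left(8008 + 6618\right) - 3717\right) + 203 = \left(14626 - 3717\right) + 203 = 10909 + 203 = 11112$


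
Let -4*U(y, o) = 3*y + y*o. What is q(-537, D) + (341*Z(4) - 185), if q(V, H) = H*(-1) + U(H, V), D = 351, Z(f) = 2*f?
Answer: 98101/2 ≈ 49051.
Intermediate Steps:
U(y, o) = -3*y/4 - o*y/4 (U(y, o) = -(3*y + y*o)/4 = -(3*y + o*y)/4 = -3*y/4 - o*y/4)
q(V, H) = -H - H*(3 + V)/4 (q(V, H) = H*(-1) - H*(3 + V)/4 = -H - H*(3 + V)/4)
q(-537, D) + (341*Z(4) - 185) = (1/4)*351*(-7 - 1*(-537)) + (341*(2*4) - 185) = (1/4)*351*(-7 + 537) + (341*8 - 185) = (1/4)*351*530 + (2728 - 185) = 93015/2 + 2543 = 98101/2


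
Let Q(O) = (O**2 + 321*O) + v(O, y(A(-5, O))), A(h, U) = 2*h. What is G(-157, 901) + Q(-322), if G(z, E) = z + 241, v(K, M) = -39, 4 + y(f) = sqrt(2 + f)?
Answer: 367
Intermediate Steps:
y(f) = -4 + sqrt(2 + f)
Q(O) = -39 + O**2 + 321*O (Q(O) = (O**2 + 321*O) - 39 = -39 + O**2 + 321*O)
G(z, E) = 241 + z
G(-157, 901) + Q(-322) = (241 - 157) + (-39 + (-322)**2 + 321*(-322)) = 84 + (-39 + 103684 - 103362) = 84 + 283 = 367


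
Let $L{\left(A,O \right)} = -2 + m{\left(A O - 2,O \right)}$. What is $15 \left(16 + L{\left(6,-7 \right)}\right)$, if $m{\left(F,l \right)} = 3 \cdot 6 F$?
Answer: $-11670$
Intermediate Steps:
$m{\left(F,l \right)} = 18 F$
$L{\left(A,O \right)} = -38 + 18 A O$ ($L{\left(A,O \right)} = -2 + 18 \left(A O - 2\right) = -2 + 18 \left(-2 + A O\right) = -2 + \left(-36 + 18 A O\right) = -38 + 18 A O$)
$15 \left(16 + L{\left(6,-7 \right)}\right) = 15 \left(16 + \left(-38 + 18 \cdot 6 \left(-7\right)\right)\right) = 15 \left(16 - 794\right) = 15 \left(-778\right) = -11670$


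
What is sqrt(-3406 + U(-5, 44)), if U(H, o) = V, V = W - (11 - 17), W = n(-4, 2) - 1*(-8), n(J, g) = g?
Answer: I*sqrt(3390) ≈ 58.224*I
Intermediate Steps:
W = 10 (W = 2 - 1*(-8) = 2 + 8 = 10)
V = 16 (V = 10 - (11 - 17) = 10 - 1*(-6) = 10 + 6 = 16)
U(H, o) = 16
sqrt(-3406 + U(-5, 44)) = sqrt(-3406 + 16) = sqrt(-3390) = I*sqrt(3390)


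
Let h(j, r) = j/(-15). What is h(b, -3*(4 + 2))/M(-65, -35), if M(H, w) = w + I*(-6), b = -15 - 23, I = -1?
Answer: -38/435 ≈ -0.087356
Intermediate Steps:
b = -38
M(H, w) = 6 + w (M(H, w) = w - 1*(-6) = w + 6 = 6 + w)
h(j, r) = -j/15 (h(j, r) = j*(-1/15) = -j/15)
h(b, -3*(4 + 2))/M(-65, -35) = (-1/15*(-38))/(6 - 35) = (38/15)/(-29) = (38/15)*(-1/29) = -38/435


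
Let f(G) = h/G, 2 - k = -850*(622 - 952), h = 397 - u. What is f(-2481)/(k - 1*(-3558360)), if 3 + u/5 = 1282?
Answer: 2999/4066187811 ≈ 7.3755e-7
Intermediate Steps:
u = 6395 (u = -15 + 5*1282 = -15 + 6410 = 6395)
h = -5998 (h = 397 - 1*6395 = 397 - 6395 = -5998)
k = -280498 (k = 2 - (-850)*(622 - 952) = 2 - (-850)*(-330) = 2 - 1*280500 = 2 - 280500 = -280498)
f(G) = -5998/G
f(-2481)/(k - 1*(-3558360)) = (-5998/(-2481))/(-280498 - 1*(-3558360)) = (-5998*(-1/2481))/(-280498 + 3558360) = (5998/2481)/3277862 = (5998/2481)*(1/3277862) = 2999/4066187811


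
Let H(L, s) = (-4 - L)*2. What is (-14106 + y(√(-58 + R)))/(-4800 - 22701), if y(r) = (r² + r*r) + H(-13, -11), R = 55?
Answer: 4698/9167 ≈ 0.51249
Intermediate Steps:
H(L, s) = -8 - 2*L
y(r) = 18 + 2*r² (y(r) = (r² + r*r) + (-8 - 2*(-13)) = (r² + r²) + (-8 + 26) = 2*r² + 18 = 18 + 2*r²)
(-14106 + y(√(-58 + R)))/(-4800 - 22701) = (-14106 + (18 + 2*(√(-58 + 55))²))/(-4800 - 22701) = (-14106 + (18 + 2*(√(-3))²))/(-27501) = (-14106 + (18 + 2*(I*√3)²))*(-1/27501) = (-14106 + (18 + 2*(-3)))*(-1/27501) = (-14106 + (18 - 6))*(-1/27501) = (-14106 + 12)*(-1/27501) = -14094*(-1/27501) = 4698/9167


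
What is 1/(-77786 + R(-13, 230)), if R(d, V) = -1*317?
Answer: -1/78103 ≈ -1.2804e-5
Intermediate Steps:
R(d, V) = -317
1/(-77786 + R(-13, 230)) = 1/(-77786 - 317) = 1/(-78103) = -1/78103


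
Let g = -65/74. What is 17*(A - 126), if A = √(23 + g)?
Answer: -2142 + 17*√121138/74 ≈ -2062.0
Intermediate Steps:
g = -65/74 (g = -65*1/74 = -65/74 ≈ -0.87838)
A = √121138/74 (A = √(23 - 65/74) = √(1637/74) = √121138/74 ≈ 4.7034)
17*(A - 126) = 17*(√121138/74 - 126) = 17*(-126 + √121138/74) = -2142 + 17*√121138/74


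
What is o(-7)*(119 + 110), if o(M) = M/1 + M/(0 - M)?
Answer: -1832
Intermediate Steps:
o(M) = -1 + M (o(M) = M*1 + M/((-M)) = M + M*(-1/M) = M - 1 = -1 + M)
o(-7)*(119 + 110) = (-1 - 7)*(119 + 110) = -8*229 = -1832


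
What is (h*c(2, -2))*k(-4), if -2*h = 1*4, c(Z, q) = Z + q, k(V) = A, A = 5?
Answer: 0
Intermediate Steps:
k(V) = 5
h = -2 (h = -4/2 = -½*4 = -2)
(h*c(2, -2))*k(-4) = -2*(2 - 2)*5 = -2*0*5 = 0*5 = 0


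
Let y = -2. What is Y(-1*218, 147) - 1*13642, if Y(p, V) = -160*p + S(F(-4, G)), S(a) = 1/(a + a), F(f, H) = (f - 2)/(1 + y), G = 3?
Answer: 254857/12 ≈ 21238.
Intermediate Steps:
F(f, H) = 2 - f (F(f, H) = (f - 2)/(1 - 2) = (-2 + f)/(-1) = (-2 + f)*(-1) = 2 - f)
S(a) = 1/(2*a)
Y(p, V) = 1/12 - 160*p (Y(p, V) = -160*p + 1/(2*(2 - 1*(-4))) = -160*p + 1/(2*(2 + 4)) = -160*p + (½)/6 = -160*p + (½)*(⅙) = -160*p + 1/12 = 1/12 - 160*p)
Y(-1*218, 147) - 1*13642 = (1/12 - (-160)*218) - 1*13642 = (1/12 - 160*(-218)) - 13642 = (1/12 + 34880) - 13642 = 418561/12 - 13642 = 254857/12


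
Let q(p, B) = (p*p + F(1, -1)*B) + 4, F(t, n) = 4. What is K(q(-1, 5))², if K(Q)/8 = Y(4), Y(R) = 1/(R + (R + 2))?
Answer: 16/25 ≈ 0.64000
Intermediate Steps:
Y(R) = 1/(2 + 2*R) (Y(R) = 1/(R + (2 + R)) = 1/(2 + 2*R))
q(p, B) = 4 + p² + 4*B (q(p, B) = (p*p + 4*B) + 4 = (p² + 4*B) + 4 = 4 + p² + 4*B)
K(Q) = ⅘ (K(Q) = 8*(1/(2*(1 + 4))) = 8*((½)/5) = 8*((½)*(⅕)) = 8*(⅒) = ⅘)
K(q(-1, 5))² = (⅘)² = 16/25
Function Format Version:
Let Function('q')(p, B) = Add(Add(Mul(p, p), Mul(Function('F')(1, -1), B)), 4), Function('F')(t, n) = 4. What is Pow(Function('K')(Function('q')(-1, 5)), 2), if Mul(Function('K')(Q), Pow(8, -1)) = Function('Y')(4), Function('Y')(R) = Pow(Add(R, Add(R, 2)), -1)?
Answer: Rational(16, 25) ≈ 0.64000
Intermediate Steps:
Function('Y')(R) = Pow(Add(2, Mul(2, R)), -1) (Function('Y')(R) = Pow(Add(R, Add(2, R)), -1) = Pow(Add(2, Mul(2, R)), -1))
Function('q')(p, B) = Add(4, Pow(p, 2), Mul(4, B)) (Function('q')(p, B) = Add(Add(Mul(p, p), Mul(4, B)), 4) = Add(Add(Pow(p, 2), Mul(4, B)), 4) = Add(4, Pow(p, 2), Mul(4, B)))
Function('K')(Q) = Rational(4, 5) (Function('K')(Q) = Mul(8, Mul(Rational(1, 2), Pow(Add(1, 4), -1))) = Mul(8, Mul(Rational(1, 2), Pow(5, -1))) = Mul(8, Mul(Rational(1, 2), Rational(1, 5))) = Mul(8, Rational(1, 10)) = Rational(4, 5))
Pow(Function('K')(Function('q')(-1, 5)), 2) = Pow(Rational(4, 5), 2) = Rational(16, 25)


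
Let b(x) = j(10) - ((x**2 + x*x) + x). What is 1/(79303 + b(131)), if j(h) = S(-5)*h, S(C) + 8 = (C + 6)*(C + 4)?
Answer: 1/44760 ≈ 2.2341e-5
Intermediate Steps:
S(C) = -8 + (4 + C)*(6 + C) (S(C) = -8 + (C + 6)*(C + 4) = -8 + (6 + C)*(4 + C) = -8 + (4 + C)*(6 + C))
j(h) = -9*h (j(h) = (16 + (-5)**2 + 10*(-5))*h = (16 + 25 - 50)*h = -9*h)
b(x) = -90 - x - 2*x**2 (b(x) = -9*10 - ((x**2 + x*x) + x) = -90 - ((x**2 + x**2) + x) = -90 - (2*x**2 + x) = -90 - (x + 2*x**2) = -90 + (-x - 2*x**2) = -90 - x - 2*x**2)
1/(79303 + b(131)) = 1/(79303 + (-90 - 1*131 - 2*131**2)) = 1/(79303 + (-90 - 131 - 2*17161)) = 1/(79303 + (-90 - 131 - 34322)) = 1/(79303 - 34543) = 1/44760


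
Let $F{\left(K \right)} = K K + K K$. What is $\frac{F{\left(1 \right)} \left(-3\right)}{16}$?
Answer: $- \frac{3}{8} \approx -0.375$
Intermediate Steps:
$F{\left(K \right)} = 2 K^{2}$ ($F{\left(K \right)} = K^{2} + K^{2} = 2 K^{2}$)
$\frac{F{\left(1 \right)} \left(-3\right)}{16} = \frac{2 \cdot 1^{2} \left(-3\right)}{16} = 2 \cdot 1 \left(-3\right) \frac{1}{16} = 2 \left(-3\right) \frac{1}{16} = \left(-6\right) \frac{1}{16} = - \frac{3}{8}$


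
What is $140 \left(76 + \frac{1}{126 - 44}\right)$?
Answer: $\frac{436310}{41} \approx 10642.0$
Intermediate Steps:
$140 \left(76 + \frac{1}{126 - 44}\right) = 140 \left(76 + \frac{1}{82}\right) = 140 \cdot \frac{6233}{82} = \frac{436310}{41}$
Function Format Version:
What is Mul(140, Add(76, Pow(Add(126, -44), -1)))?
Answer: Rational(436310, 41) ≈ 10642.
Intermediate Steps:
Mul(140, Add(76, Pow(Add(126, -44), -1))) = Mul(140, Add(76, Pow(82, -1))) = Mul(140, Add(76, Rational(1, 82))) = Mul(140, Rational(6233, 82)) = Rational(436310, 41)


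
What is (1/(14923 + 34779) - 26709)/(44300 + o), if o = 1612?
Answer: -1327490717/2281918224 ≈ -0.58174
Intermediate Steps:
(1/(14923 + 34779) - 26709)/(44300 + o) = (1/(14923 + 34779) - 26709)/(44300 + 1612) = (1/49702 - 26709)/45912 = (1/49702 - 26709)*(1/45912) = -1327490717/49702*1/45912 = -1327490717/2281918224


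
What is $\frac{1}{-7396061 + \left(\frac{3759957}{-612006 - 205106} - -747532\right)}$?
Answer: $- \frac{817112}{5432596588205} \approx -1.5041 \cdot 10^{-7}$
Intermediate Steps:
$\frac{1}{-7396061 + \left(\frac{3759957}{-612006 - 205106} - -747532\right)} = \frac{1}{-7396061 + \left(\frac{3759957}{-817112} + 747532\right)} = \frac{1}{-7396061 + \left(3759957 \left(- \frac{1}{817112}\right) + 747532\right)} = \frac{1}{-7396061 + \left(- \frac{3759957}{817112} + 747532\right)} = \frac{1}{-7396061 + \frac{610813607627}{817112}} = \frac{1}{- \frac{5432596588205}{817112}} = - \frac{817112}{5432596588205}$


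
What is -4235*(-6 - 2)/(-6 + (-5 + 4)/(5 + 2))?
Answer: -237160/43 ≈ -5515.4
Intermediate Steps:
-4235*(-6 - 2)/(-6 + (-5 + 4)/(5 + 2)) = -(-33880)/(-6 - 1/7) = -(-33880)/(-6 - 1*⅐) = -(-33880)/(-6 - ⅐) = -(-33880)/(-43/7) = -(-33880)*(-7)/43 = -4235*56/43 = -237160/43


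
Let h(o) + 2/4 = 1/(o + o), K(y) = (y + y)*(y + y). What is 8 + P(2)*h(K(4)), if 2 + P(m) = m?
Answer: 8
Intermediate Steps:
P(m) = -2 + m
K(y) = 4*y² (K(y) = (2*y)*(2*y) = 4*y²)
h(o) = -½ + 1/(2*o) (h(o) = -½ + 1/(o + o) = -½ + 1/(2*o))
8 + P(2)*h(K(4)) = 8 + (-2 + 2)*((1 - 4*4²)/(2*((4*4²)))) = 8 + 0*((1 - 4*16)/(2*((4*16)))) = 8 + 0*((½)*(1 - 1*64)/64) = 8 + 0*((½)*(1/64)*(1 - 64)) = 8 + 0*((½)*(1/64)*(-63)) = 8 + 0*(-63/128) = 8 + 0 = 8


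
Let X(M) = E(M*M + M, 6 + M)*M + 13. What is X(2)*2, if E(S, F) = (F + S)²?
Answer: 810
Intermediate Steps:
X(M) = 13 + M*(6 + M² + 2*M)² (X(M) = ((6 + M) + (M*M + M))²*M + 13 = ((6 + M) + (M² + M))²*M + 13 = ((6 + M) + (M + M²))²*M + 13 = (6 + M² + 2*M)²*M + 13 = M*(6 + M² + 2*M)² + 13 = 13 + M*(6 + M² + 2*M)²)
X(2)*2 = (13 + 2*(6 + 2 + 2*(1 + 2))²)*2 = (13 + 2*(6 + 2 + 2*3)²)*2 = (13 + 2*(6 + 2 + 6)²)*2 = (13 + 2*14²)*2 = (13 + 2*196)*2 = (13 + 392)*2 = 405*2 = 810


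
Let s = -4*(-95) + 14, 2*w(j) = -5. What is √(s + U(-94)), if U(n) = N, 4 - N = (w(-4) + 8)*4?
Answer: 2*√94 ≈ 19.391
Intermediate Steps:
w(j) = -5/2 (w(j) = (½)*(-5) = -5/2)
N = -18 (N = 4 - (-5/2 + 8)*4 = 4 - 11*4/2 = 4 - 1*22 = 4 - 22 = -18)
U(n) = -18
s = 394 (s = 380 + 14 = 394)
√(s + U(-94)) = √(394 - 18) = √376 = 2*√94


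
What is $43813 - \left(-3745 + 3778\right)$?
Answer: $43780$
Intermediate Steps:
$43813 - \left(-3745 + 3778\right) = 43813 - 33 = 43780$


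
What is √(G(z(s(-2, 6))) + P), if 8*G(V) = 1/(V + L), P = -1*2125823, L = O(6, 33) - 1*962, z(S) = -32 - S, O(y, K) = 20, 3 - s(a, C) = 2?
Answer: I*√1293350713278/780 ≈ 1458.0*I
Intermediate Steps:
s(a, C) = 1 (s(a, C) = 3 - 1*2 = 3 - 2 = 1)
L = -942 (L = 20 - 1*962 = 20 - 962 = -942)
P = -2125823
G(V) = 1/(8*(-942 + V)) (G(V) = 1/(8*(V - 942)) = 1/(8*(-942 + V)))
√(G(z(s(-2, 6))) + P) = √(1/(8*(-942 + (-32 - 1*1))) - 2125823) = √(1/(8*(-942 + (-32 - 1))) - 2125823) = √(1/(8*(-942 - 33)) - 2125823) = √((⅛)/(-975) - 2125823) = √((⅛)*(-1/975) - 2125823) = √(-1/7800 - 2125823) = √(-16581419401/7800) = I*√1293350713278/780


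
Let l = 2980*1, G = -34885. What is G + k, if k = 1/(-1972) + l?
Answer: -62916661/1972 ≈ -31905.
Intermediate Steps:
l = 2980
k = 5876559/1972 (k = 1/(-1972) + 2980 = -1/1972 + 2980 = 5876559/1972 ≈ 2980.0)
G + k = -34885 + 5876559/1972 = -62916661/1972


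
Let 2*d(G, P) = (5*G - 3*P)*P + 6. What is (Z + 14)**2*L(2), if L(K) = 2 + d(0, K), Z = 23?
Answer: -1369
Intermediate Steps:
d(G, P) = 3 + P*(-3*P + 5*G)/2 (d(G, P) = ((5*G - 3*P)*P + 6)/2 = ((-3*P + 5*G)*P + 6)/2 = (P*(-3*P + 5*G) + 6)/2 = (6 + P*(-3*P + 5*G))/2 = 3 + P*(-3*P + 5*G)/2)
L(K) = 5 - 3*K**2/2 (L(K) = 2 + (3 - 3*K**2/2 + (5/2)*0*K) = 2 + (3 - 3*K**2/2 + 0) = 2 + (3 - 3*K**2/2) = 5 - 3*K**2/2)
(Z + 14)**2*L(2) = (23 + 14)**2*(5 - 3/2*2**2) = 37**2*(5 - 3/2*4) = 1369*(5 - 6) = 1369*(-1) = -1369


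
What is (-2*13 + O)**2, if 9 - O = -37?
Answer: 400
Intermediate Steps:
O = 46 (O = 9 - 1*(-37) = 9 + 37 = 46)
(-2*13 + O)**2 = (-2*13 + 46)**2 = (-26 + 46)**2 = 20**2 = 400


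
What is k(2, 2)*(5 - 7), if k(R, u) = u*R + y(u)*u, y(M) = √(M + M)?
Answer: -16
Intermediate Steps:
y(M) = √2*√M (y(M) = √(2*M) = √2*√M)
k(R, u) = R*u + √2*u^(3/2) (k(R, u) = u*R + (√2*√u)*u = R*u + √2*u^(3/2))
k(2, 2)*(5 - 7) = (2*(2 + √2*√2))*(5 - 7) = (2*(2 + 2))*(-2) = (2*4)*(-2) = 8*(-2) = -16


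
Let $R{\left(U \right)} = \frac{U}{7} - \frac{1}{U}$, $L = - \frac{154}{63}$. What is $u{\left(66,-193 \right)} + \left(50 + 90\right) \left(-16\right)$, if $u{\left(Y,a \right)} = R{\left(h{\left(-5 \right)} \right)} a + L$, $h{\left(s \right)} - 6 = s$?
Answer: $- \frac{130852}{63} \approx -2077.0$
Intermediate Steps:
$L = - \frac{22}{9}$ ($L = \left(-154\right) \frac{1}{63} = - \frac{22}{9} \approx -2.4444$)
$h{\left(s \right)} = 6 + s$
$R{\left(U \right)} = - \frac{1}{U} + \frac{U}{7}$ ($R{\left(U \right)} = U \frac{1}{7} - \frac{1}{U} = \frac{U}{7} - \frac{1}{U} = - \frac{1}{U} + \frac{U}{7}$)
$u{\left(Y,a \right)} = - \frac{22}{9} - \frac{6 a}{7}$ ($u{\left(Y,a \right)} = \left(- \frac{1}{6 - 5} + \frac{6 - 5}{7}\right) a - \frac{22}{9} = \left(- 1^{-1} + \frac{1}{7} \cdot 1\right) a - \frac{22}{9} = \left(\left(-1\right) 1 + \frac{1}{7}\right) a - \frac{22}{9} = \left(-1 + \frac{1}{7}\right) a - \frac{22}{9} = - \frac{6 a}{7} - \frac{22}{9} = - \frac{22}{9} - \frac{6 a}{7}$)
$u{\left(66,-193 \right)} + \left(50 + 90\right) \left(-16\right) = \left(- \frac{22}{9} - - \frac{1158}{7}\right) + \left(50 + 90\right) \left(-16\right) = \left(- \frac{22}{9} + \frac{1158}{7}\right) + 140 \left(-16\right) = \frac{10268}{63} - 2240 = - \frac{130852}{63}$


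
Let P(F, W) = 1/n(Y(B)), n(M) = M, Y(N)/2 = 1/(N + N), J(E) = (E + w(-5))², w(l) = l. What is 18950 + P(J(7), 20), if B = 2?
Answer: 18952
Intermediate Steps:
J(E) = (-5 + E)² (J(E) = (E - 5)² = (-5 + E)²)
Y(N) = 1/N (Y(N) = 2/(N + N) = 2/((2*N)) = 2*(1/(2*N)) = 1/N)
P(F, W) = 2 (P(F, W) = 1/(1/2) = 1/(½) = 2)
18950 + P(J(7), 20) = 18950 + 2 = 18952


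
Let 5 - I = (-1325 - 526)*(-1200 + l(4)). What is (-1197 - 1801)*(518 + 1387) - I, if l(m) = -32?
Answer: -3430763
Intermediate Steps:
I = -2280427 (I = 5 - (-1325 - 526)*(-1200 - 32) = 5 - (-1851)*(-1232) = 5 - 1*2280432 = 5 - 2280432 = -2280427)
(-1197 - 1801)*(518 + 1387) - I = (-1197 - 1801)*(518 + 1387) - 1*(-2280427) = -2998*1905 + 2280427 = -5711190 + 2280427 = -3430763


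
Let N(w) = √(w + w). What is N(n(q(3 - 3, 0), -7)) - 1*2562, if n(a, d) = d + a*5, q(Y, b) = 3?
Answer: -2558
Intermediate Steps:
n(a, d) = d + 5*a
N(w) = √2*√w (N(w) = √(2*w) = √2*√w)
N(n(q(3 - 3, 0), -7)) - 1*2562 = √2*√(-7 + 5*3) - 1*2562 = √2*√(-7 + 15) - 2562 = √2*√8 - 2562 = √2*(2*√2) - 2562 = 4 - 2562 = -2558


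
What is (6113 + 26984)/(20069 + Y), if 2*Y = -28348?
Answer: 33097/5895 ≈ 5.6144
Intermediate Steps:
Y = -14174 (Y = (½)*(-28348) = -14174)
(6113 + 26984)/(20069 + Y) = (6113 + 26984)/(20069 - 14174) = 33097/5895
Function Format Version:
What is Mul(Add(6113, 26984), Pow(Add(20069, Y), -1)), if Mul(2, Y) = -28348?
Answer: Rational(33097, 5895) ≈ 5.6144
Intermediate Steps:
Y = -14174 (Y = Mul(Rational(1, 2), -28348) = -14174)
Mul(Add(6113, 26984), Pow(Add(20069, Y), -1)) = Mul(Add(6113, 26984), Pow(Add(20069, -14174), -1)) = Mul(33097, Pow(5895, -1)) = Mul(33097, Rational(1, 5895)) = Rational(33097, 5895)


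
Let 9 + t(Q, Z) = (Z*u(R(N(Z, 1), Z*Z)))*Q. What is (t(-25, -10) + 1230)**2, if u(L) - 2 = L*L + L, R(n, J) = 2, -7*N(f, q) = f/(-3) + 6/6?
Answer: 10374841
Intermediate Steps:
N(f, q) = -1/7 + f/21 (N(f, q) = -(f/(-3) + 6/6)/7 = -(f*(-1/3) + 6*(1/6))/7 = -(-f/3 + 1)/7 = -(1 - f/3)/7 = -1/7 + f/21)
u(L) = 2 + L + L**2 (u(L) = 2 + (L*L + L) = 2 + (L**2 + L) = 2 + (L + L**2) = 2 + L + L**2)
t(Q, Z) = -9 + 8*Q*Z (t(Q, Z) = -9 + (Z*(2 + 2 + 2**2))*Q = -9 + (Z*(2 + 2 + 4))*Q = -9 + (Z*8)*Q = -9 + (8*Z)*Q = -9 + 8*Q*Z)
(t(-25, -10) + 1230)**2 = ((-9 + 8*(-25)*(-10)) + 1230)**2 = ((-9 + 2000) + 1230)**2 = (1991 + 1230)**2 = 3221**2 = 10374841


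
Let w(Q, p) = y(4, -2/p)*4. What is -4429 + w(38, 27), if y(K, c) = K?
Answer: -4413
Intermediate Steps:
w(Q, p) = 16 (w(Q, p) = 4*4 = 16)
-4429 + w(38, 27) = -4429 + 16 = -4413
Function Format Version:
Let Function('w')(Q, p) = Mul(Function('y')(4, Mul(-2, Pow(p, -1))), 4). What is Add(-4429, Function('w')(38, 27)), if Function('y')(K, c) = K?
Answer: -4413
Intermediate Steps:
Function('w')(Q, p) = 16 (Function('w')(Q, p) = Mul(4, 4) = 16)
Add(-4429, Function('w')(38, 27)) = Add(-4429, 16) = -4413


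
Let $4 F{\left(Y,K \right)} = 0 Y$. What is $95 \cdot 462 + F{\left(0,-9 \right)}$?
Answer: $43890$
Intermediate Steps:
$F{\left(Y,K \right)} = 0$ ($F{\left(Y,K \right)} = \frac{0 Y}{4} = \frac{1}{4} \cdot 0 = 0$)
$95 \cdot 462 + F{\left(0,-9 \right)} = 95 \cdot 462 + 0 = 43890 + 0 = 43890$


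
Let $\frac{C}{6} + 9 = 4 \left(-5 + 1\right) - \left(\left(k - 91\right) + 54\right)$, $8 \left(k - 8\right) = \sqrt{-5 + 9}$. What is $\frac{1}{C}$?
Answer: $\frac{2}{45} \approx 0.044444$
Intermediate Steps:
$k = \frac{33}{4}$ ($k = 8 + \frac{\sqrt{-5 + 9}}{8} = 8 + \frac{\sqrt{4}}{8} = 8 + \frac{1}{8} \cdot 2 = 8 + \frac{1}{4} = \frac{33}{4} \approx 8.25$)
$C = \frac{45}{2}$ ($C = -54 + 6 \left(4 \left(-5 + 1\right) - \left(\left(\frac{33}{4} - 91\right) + 54\right)\right) = -54 + 6 \left(4 \left(-4\right) - \left(- \frac{331}{4} + 54\right)\right) = -54 + 6 \left(-16 - - \frac{115}{4}\right) = -54 + 6 \left(-16 + \frac{115}{4}\right) = -54 + 6 \cdot \frac{51}{4} = -54 + \frac{153}{2} = \frac{45}{2} \approx 22.5$)
$\frac{1}{C} = \frac{1}{\frac{45}{2}} = \frac{2}{45}$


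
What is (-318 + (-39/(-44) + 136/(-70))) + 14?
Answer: -469787/1540 ≈ -305.06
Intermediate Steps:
(-318 + (-39/(-44) + 136/(-70))) + 14 = (-318 + (-39*(-1/44) + 136*(-1/70))) + 14 = (-318 + (39/44 - 68/35)) + 14 = (-318 - 1627/1540) + 14 = -491347/1540 + 14 = -469787/1540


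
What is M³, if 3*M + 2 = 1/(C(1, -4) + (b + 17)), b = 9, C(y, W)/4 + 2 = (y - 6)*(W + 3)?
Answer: -15625/54872 ≈ -0.28475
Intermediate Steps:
C(y, W) = -8 + 4*(-6 + y)*(3 + W) (C(y, W) = -8 + 4*((y - 6)*(W + 3)) = -8 + 4*((-6 + y)*(3 + W)) = -8 + 4*(-6 + y)*(3 + W))
M = -25/38 (M = -⅔ + 1/(3*((-80 - 24*(-4) + 12*1 + 4*(-4)*1) + (9 + 17))) = -⅔ + 1/(3*((-80 + 96 + 12 - 16) + 26)) = -⅔ + 1/(3*(12 + 26)) = -⅔ + (⅓)/38 = -⅔ + (⅓)*(1/38) = -⅔ + 1/114 = -25/38 ≈ -0.65790)
M³ = (-25/38)³ = -15625/54872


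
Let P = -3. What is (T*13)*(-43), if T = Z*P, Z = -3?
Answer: -5031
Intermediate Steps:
T = 9 (T = -3*(-3) = 9)
(T*13)*(-43) = (9*13)*(-43) = 117*(-43) = -5031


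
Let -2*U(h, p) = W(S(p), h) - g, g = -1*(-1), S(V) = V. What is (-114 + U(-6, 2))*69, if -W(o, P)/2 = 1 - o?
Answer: -15801/2 ≈ -7900.5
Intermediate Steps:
W(o, P) = -2 + 2*o (W(o, P) = -2*(1 - o) = -2 + 2*o)
g = 1
U(h, p) = 3/2 - p (U(h, p) = -((-2 + 2*p) - 1*1)/2 = -((-2 + 2*p) - 1)/2 = -(-3 + 2*p)/2 = 3/2 - p)
(-114 + U(-6, 2))*69 = (-114 + (3/2 - 1*2))*69 = (-114 + (3/2 - 2))*69 = (-114 - 1/2)*69 = -229/2*69 = -15801/2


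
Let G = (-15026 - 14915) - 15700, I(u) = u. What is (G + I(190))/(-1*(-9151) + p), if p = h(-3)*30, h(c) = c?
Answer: -45451/9061 ≈ -5.0161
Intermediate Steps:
G = -45641 (G = -29941 - 15700 = -45641)
p = -90 (p = -3*30 = -90)
(G + I(190))/(-1*(-9151) + p) = (-45641 + 190)/(-1*(-9151) - 90) = -45451/(9151 - 90) = -45451/9061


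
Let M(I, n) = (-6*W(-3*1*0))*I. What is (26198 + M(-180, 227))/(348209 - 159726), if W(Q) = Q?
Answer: 26198/188483 ≈ 0.13899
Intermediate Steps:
M(I, n) = 0 (M(I, n) = (-6*(-3*1)*0)*I = (-(-18)*0)*I = (-6*0)*I = 0*I = 0)
(26198 + M(-180, 227))/(348209 - 159726) = (26198 + 0)/(348209 - 159726) = 26198/188483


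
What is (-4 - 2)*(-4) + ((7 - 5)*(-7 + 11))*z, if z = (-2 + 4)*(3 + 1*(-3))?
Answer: 24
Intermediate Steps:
z = 0 (z = 2*(3 - 3) = 2*0 = 0)
(-4 - 2)*(-4) + ((7 - 5)*(-7 + 11))*z = (-4 - 2)*(-4) + ((7 - 5)*(-7 + 11))*0 = -6*(-4) + (2*4)*0 = 24 + 8*0 = 24 + 0 = 24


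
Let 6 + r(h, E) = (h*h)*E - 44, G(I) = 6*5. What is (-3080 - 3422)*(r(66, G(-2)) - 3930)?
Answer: -823803400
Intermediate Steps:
G(I) = 30
r(h, E) = -50 + E*h² (r(h, E) = -6 + ((h*h)*E - 44) = -6 + (h²*E - 44) = -6 + (E*h² - 44) = -6 + (-44 + E*h²) = -50 + E*h²)
(-3080 - 3422)*(r(66, G(-2)) - 3930) = (-3080 - 3422)*((-50 + 30*66²) - 3930) = -6502*((-50 + 30*4356) - 3930) = -6502*((-50 + 130680) - 3930) = -6502*(130630 - 3930) = -6502*126700 = -823803400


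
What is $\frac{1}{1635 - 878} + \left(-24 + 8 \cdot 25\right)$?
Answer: $\frac{133233}{757} \approx 176.0$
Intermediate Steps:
$\frac{1}{1635 - 878} + \left(-24 + 8 \cdot 25\right) = \frac{1}{757} + \left(-24 + 200\right) = \frac{1}{757} + 176 = \frac{133233}{757}$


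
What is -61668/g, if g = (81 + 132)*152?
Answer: -5139/2698 ≈ -1.9047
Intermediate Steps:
g = 32376 (g = 213*152 = 32376)
-61668/g = -61668/32376 = -61668*1/32376 = -5139/2698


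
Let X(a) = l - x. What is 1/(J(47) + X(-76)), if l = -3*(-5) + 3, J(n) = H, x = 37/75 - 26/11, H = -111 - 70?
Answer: -825/132932 ≈ -0.0062062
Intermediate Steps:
H = -181
x = -1543/825 (x = 37*(1/75) - 26*1/11 = 37/75 - 26/11 = -1543/825 ≈ -1.8703)
J(n) = -181
l = 18 (l = 15 + 3 = 18)
X(a) = 16393/825 (X(a) = 18 - 1*(-1543/825) = 18 + 1543/825 = 16393/825)
1/(J(47) + X(-76)) = 1/(-181 + 16393/825) = 1/(-132932/825) = -825/132932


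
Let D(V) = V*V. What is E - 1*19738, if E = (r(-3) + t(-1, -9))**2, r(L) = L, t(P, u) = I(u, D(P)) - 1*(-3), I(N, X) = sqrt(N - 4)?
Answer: -19751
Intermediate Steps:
D(V) = V**2
I(N, X) = sqrt(-4 + N)
t(P, u) = 3 + sqrt(-4 + u) (t(P, u) = sqrt(-4 + u) - 1*(-3) = sqrt(-4 + u) + 3 = 3 + sqrt(-4 + u))
E = -13 (E = (-3 + (3 + sqrt(-4 - 9)))**2 = (-3 + (3 + sqrt(-13)))**2 = (-3 + (3 + I*sqrt(13)))**2 = (I*sqrt(13))**2 = -13)
E - 1*19738 = -13 - 1*19738 = -13 - 19738 = -19751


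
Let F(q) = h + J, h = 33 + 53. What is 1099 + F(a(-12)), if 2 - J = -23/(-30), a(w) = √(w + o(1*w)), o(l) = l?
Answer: 35587/30 ≈ 1186.2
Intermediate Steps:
a(w) = √2*√w (a(w) = √(w + 1*w) = √(w + w) = √(2*w) = √2*√w)
J = 37/30 (J = 2 - (-23)/(-30) = 2 - (-23)*(-1)/30 = 2 - 1*23/30 = 2 - 23/30 = 37/30 ≈ 1.2333)
h = 86
F(q) = 2617/30 (F(q) = 86 + 37/30 = 2617/30)
1099 + F(a(-12)) = 1099 + 2617/30 = 35587/30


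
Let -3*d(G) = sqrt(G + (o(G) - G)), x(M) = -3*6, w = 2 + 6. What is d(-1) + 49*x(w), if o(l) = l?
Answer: -882 - I/3 ≈ -882.0 - 0.33333*I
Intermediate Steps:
w = 8
x(M) = -18
d(G) = -sqrt(G)/3 (d(G) = -sqrt(G + (G - G))/3 = -sqrt(G + 0)/3 = -sqrt(G)/3)
d(-1) + 49*x(w) = -I/3 + 49*(-18) = -I/3 - 882 = -882 - I/3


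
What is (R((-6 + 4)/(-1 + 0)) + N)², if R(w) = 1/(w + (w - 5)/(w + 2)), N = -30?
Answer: 21316/25 ≈ 852.64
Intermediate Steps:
R(w) = 1/(w + (-5 + w)/(2 + w))
(R((-6 + 4)/(-1 + 0)) + N)² = ((2 + (-6 + 4)/(-1 + 0))/(-5 + ((-6 + 4)/(-1 + 0))² + 3*((-6 + 4)/(-1 + 0))) - 30)² = ((2 - 2/(-1))/(-5 + (-2/(-1))² + 3*(-2/(-1))) - 30)² = ((2 - 2*(-1))/(-5 + (-2*(-1))² + 3*(-2*(-1))) - 30)² = ((2 + 2)/(-5 + 2² + 3*2) - 30)² = (4/(-5 + 4 + 6) - 30)² = (4/5 - 30)² = ((⅕)*4 - 30)² = (⅘ - 30)² = (-146/5)² = 21316/25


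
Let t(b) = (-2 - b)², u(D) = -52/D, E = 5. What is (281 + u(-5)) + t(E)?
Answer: 1702/5 ≈ 340.40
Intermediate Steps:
(281 + u(-5)) + t(E) = (281 - 52/(-5)) + (2 + 5)² = (281 - 52*(-⅕)) + 7² = (281 + 52/5) + 49 = 1457/5 + 49 = 1702/5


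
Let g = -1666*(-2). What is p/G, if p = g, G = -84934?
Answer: -1666/42467 ≈ -0.039230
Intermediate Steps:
g = 3332
p = 3332
p/G = 3332/(-84934) = 3332*(-1/84934) = -1666/42467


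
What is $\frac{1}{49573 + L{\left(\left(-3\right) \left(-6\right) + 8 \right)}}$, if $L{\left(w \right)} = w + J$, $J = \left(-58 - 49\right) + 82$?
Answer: $\frac{1}{49574} \approx 2.0172 \cdot 10^{-5}$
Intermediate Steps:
$J = -25$ ($J = -107 + 82 = -25$)
$L{\left(w \right)} = -25 + w$ ($L{\left(w \right)} = w - 25 = -25 + w$)
$\frac{1}{49573 + L{\left(\left(-3\right) \left(-6\right) + 8 \right)}} = \frac{1}{49573 + \left(-25 + \left(\left(-3\right) \left(-6\right) + 8\right)\right)} = \frac{1}{49573 + \left(-25 + \left(18 + 8\right)\right)} = \frac{1}{49573 + \left(-25 + 26\right)} = \frac{1}{49573 + 1} = \frac{1}{49574}$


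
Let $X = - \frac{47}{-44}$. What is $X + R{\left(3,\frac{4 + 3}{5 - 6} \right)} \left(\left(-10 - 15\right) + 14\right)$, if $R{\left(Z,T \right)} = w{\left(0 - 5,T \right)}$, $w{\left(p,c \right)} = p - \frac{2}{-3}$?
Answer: $\frac{6433}{132} \approx 48.735$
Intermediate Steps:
$X = \frac{47}{44}$ ($X = \left(-47\right) \left(- \frac{1}{44}\right) = \frac{47}{44} \approx 1.0682$)
$w{\left(p,c \right)} = \frac{2}{3} + p$ ($w{\left(p,c \right)} = p - - \frac{2}{3} = p + \frac{2}{3} = \frac{2}{3} + p$)
$R{\left(Z,T \right)} = - \frac{13}{3}$ ($R{\left(Z,T \right)} = \frac{2}{3} + \left(0 - 5\right) = \frac{2}{3} - 5 = - \frac{13}{3}$)
$X + R{\left(3,\frac{4 + 3}{5 - 6} \right)} \left(\left(-10 - 15\right) + 14\right) = \frac{47}{44} - \frac{13 \left(\left(-10 - 15\right) + 14\right)}{3} = \frac{47}{44} - \frac{13 \left(-25 + 14\right)}{3} = \frac{47}{44} - - \frac{143}{3} = \frac{47}{44} + \frac{143}{3} = \frac{6433}{132}$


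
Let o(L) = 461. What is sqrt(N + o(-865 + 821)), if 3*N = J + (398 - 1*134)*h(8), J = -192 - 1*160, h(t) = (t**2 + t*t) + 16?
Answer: sqrt(117141)/3 ≈ 114.09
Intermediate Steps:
h(t) = 16 + 2*t**2 (h(t) = (t**2 + t**2) + 16 = 2*t**2 + 16 = 16 + 2*t**2)
J = -352 (J = -192 - 160 = -352)
N = 37664/3 (N = (-352 + (398 - 1*134)*(16 + 2*8**2))/3 = (-352 + (398 - 134)*(16 + 2*64))/3 = (-352 + 264*(16 + 128))/3 = (-352 + 264*144)/3 = (-352 + 38016)/3 = (1/3)*37664 = 37664/3 ≈ 12555.)
sqrt(N + o(-865 + 821)) = sqrt(37664/3 + 461) = sqrt(39047/3) = sqrt(117141)/3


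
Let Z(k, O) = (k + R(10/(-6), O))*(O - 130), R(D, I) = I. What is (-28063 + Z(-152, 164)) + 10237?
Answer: -17418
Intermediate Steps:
Z(k, O) = (-130 + O)*(O + k) (Z(k, O) = (k + O)*(O - 130) = (O + k)*(-130 + O) = (-130 + O)*(O + k))
(-28063 + Z(-152, 164)) + 10237 = (-28063 + (164² - 130*164 - 130*(-152) + 164*(-152))) + 10237 = (-28063 + (26896 - 21320 + 19760 - 24928)) + 10237 = (-28063 + 408) + 10237 = -27655 + 10237 = -17418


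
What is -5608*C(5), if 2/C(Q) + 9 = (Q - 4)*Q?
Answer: 2804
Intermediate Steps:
C(Q) = 2/(-9 + Q*(-4 + Q)) (C(Q) = 2/(-9 + (Q - 4)*Q) = 2/(-9 + (-4 + Q)*Q) = 2/(-9 + Q*(-4 + Q)))
-5608*C(5) = -11216/(-9 + 5**2 - 4*5) = -11216/(-9 + 25 - 20) = -11216/(-4) = -11216*(-1)/4 = -5608*(-1/2) = 2804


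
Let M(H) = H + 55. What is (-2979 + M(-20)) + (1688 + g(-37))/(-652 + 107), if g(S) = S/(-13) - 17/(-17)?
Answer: -20880234/7085 ≈ -2947.1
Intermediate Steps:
g(S) = 1 - S/13 (g(S) = S*(-1/13) - 17*(-1/17) = -S/13 + 1 = 1 - S/13)
M(H) = 55 + H
(-2979 + M(-20)) + (1688 + g(-37))/(-652 + 107) = (-2979 + (55 - 20)) + (1688 + (1 - 1/13*(-37)))/(-652 + 107) = (-2979 + 35) + (1688 + (1 + 37/13))/(-545) = -2944 + (1688 + 50/13)*(-1/545) = -2944 + (21994/13)*(-1/545) = -2944 - 21994/7085 = -20880234/7085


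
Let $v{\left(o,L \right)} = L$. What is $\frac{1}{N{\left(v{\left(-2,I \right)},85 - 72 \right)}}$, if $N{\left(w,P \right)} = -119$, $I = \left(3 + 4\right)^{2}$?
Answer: $- \frac{1}{119} \approx -0.0084034$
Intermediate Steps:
$I = 49$ ($I = 7^{2} = 49$)
$\frac{1}{N{\left(v{\left(-2,I \right)},85 - 72 \right)}} = \frac{1}{-119} = - \frac{1}{119}$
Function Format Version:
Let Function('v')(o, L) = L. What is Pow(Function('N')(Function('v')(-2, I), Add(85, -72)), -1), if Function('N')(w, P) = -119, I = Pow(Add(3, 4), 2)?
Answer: Rational(-1, 119) ≈ -0.0084034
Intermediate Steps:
I = 49 (I = Pow(7, 2) = 49)
Pow(Function('N')(Function('v')(-2, I), Add(85, -72)), -1) = Pow(-119, -1) = Rational(-1, 119)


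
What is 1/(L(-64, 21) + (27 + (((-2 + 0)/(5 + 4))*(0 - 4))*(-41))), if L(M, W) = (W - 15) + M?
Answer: -9/607 ≈ -0.014827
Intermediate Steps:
L(M, W) = -15 + M + W (L(M, W) = (-15 + W) + M = -15 + M + W)
1/(L(-64, 21) + (27 + (((-2 + 0)/(5 + 4))*(0 - 4))*(-41))) = 1/((-15 - 64 + 21) + (27 + (((-2 + 0)/(5 + 4))*(0 - 4))*(-41))) = 1/(-58 + (27 + (-2/9*(-4))*(-41))) = 1/(-58 + (27 + (-2*1/9*(-4))*(-41))) = 1/(-58 + (27 - 2/9*(-4)*(-41))) = 1/(-58 + (27 + (8/9)*(-41))) = 1/(-58 + (27 - 328/9)) = 1/(-58 - 85/9) = 1/(-607/9) = -9/607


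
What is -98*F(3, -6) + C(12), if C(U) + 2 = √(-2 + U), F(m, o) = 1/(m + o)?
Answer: 92/3 + √10 ≈ 33.829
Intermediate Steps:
C(U) = -2 + √(-2 + U)
-98*F(3, -6) + C(12) = -98/(3 - 6) + (-2 + √(-2 + 12)) = -98/(-3) + (-2 + √10) = -98*(-⅓) + (-2 + √10) = 98/3 + (-2 + √10) = 92/3 + √10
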